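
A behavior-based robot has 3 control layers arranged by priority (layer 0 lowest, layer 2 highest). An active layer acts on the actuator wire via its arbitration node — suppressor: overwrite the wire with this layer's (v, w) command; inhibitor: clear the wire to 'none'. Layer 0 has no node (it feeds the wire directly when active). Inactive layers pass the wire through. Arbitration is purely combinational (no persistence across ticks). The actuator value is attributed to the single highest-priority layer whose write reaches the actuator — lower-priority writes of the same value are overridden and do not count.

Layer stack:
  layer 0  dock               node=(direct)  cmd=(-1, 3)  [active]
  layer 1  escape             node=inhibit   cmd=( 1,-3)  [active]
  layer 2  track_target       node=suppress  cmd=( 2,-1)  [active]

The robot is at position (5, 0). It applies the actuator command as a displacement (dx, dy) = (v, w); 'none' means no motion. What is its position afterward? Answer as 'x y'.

L0 dock: active, feeds wire = (-1, 3)
L1 escape: active, inhibitor → wire = none
L2 track_target: active, suppressor → wire = (2, -1)
actuator = (2, -1)
position: (5, 0) + (2, -1) = (7, -1)

7 -1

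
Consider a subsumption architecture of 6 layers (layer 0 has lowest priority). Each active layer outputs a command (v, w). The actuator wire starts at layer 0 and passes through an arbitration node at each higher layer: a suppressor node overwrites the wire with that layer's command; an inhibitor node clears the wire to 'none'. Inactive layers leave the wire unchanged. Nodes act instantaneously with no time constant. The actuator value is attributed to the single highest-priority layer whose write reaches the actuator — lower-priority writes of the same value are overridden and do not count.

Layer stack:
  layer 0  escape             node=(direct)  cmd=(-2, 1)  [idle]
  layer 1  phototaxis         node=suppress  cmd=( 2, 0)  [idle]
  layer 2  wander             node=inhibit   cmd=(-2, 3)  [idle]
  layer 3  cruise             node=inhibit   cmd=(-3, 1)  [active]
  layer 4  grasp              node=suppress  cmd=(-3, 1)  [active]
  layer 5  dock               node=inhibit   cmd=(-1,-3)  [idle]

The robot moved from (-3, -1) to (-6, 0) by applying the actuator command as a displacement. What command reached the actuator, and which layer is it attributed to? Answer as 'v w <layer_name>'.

-3 1 grasp

displacement = (-6, 0) − (-3, -1) = (-3, 1)
layer 0 (escape) idle — none
layer 1 (phototaxis) idle — unchanged: none
layer 2 (wander) idle — unchanged: none
layer 3 (cruise) active — inhibits: none
layer 4 (grasp) active — suppresses: (-3, 1)
layer 5 (dock) idle — unchanged: (-3, 1)
→ actuator (-3, 1) — from layer 4 (grasp)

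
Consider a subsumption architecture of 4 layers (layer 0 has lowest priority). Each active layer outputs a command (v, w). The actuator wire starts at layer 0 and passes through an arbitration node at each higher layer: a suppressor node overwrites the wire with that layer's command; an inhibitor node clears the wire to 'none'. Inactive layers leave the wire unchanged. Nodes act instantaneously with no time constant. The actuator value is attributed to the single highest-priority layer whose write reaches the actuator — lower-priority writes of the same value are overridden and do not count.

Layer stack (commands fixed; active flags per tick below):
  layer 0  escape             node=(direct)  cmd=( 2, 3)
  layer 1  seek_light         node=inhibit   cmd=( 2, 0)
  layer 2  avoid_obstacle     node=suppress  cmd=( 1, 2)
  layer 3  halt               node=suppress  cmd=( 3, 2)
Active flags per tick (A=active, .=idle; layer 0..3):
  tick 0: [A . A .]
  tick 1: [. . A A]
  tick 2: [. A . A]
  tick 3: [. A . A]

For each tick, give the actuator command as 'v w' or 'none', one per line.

1 2
3 2
3 2
3 2

tick 0:
  [0] escape on; wire := (2, 3)
  [1] seek_light off; pass (2, 3)
  [2] avoid_obstacle on (suppress); wire := (1, 2)
  [3] halt off; pass (1, 2)
  output (1, 2)
tick 1:
  [0] escape off; wire := none
  [1] seek_light off; pass none
  [2] avoid_obstacle on (suppress); wire := (1, 2)
  [3] halt on (suppress); wire := (3, 2)
  output (3, 2)
tick 2:
  [0] escape off; wire := none
  [1] seek_light on (inhibit); wire := none
  [2] avoid_obstacle off; pass none
  [3] halt on (suppress); wire := (3, 2)
  output (3, 2)
tick 3:
  [0] escape off; wire := none
  [1] seek_light on (inhibit); wire := none
  [2] avoid_obstacle off; pass none
  [3] halt on (suppress); wire := (3, 2)
  output (3, 2)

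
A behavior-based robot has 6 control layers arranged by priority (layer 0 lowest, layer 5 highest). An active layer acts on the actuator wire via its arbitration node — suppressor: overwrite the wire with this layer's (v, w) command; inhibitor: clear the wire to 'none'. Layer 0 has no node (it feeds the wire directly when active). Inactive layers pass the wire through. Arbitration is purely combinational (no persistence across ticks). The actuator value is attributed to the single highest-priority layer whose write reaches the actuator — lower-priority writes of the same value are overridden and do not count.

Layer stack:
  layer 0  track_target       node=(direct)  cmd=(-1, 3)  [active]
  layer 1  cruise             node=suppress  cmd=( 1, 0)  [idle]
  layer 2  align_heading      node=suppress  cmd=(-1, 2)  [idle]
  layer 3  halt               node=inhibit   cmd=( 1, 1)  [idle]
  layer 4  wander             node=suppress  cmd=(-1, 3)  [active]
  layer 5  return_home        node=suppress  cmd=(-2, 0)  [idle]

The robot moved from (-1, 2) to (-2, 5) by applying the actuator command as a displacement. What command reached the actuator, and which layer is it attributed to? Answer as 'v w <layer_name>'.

displacement = (-2, 5) − (-1, 2) = (-1, 3)
L0 track_target: active, feeds wire = (-1, 3)
L1 cruise: idle → wire stays (-1, 3)
L2 align_heading: idle → wire stays (-1, 3)
L3 halt: idle → wire stays (-1, 3)
L4 wander: active, suppressor → wire = (-1, 3)
L5 return_home: idle → wire stays (-1, 3)
actuator = (-1, 3) — from layer 4 (wander)

-1 3 wander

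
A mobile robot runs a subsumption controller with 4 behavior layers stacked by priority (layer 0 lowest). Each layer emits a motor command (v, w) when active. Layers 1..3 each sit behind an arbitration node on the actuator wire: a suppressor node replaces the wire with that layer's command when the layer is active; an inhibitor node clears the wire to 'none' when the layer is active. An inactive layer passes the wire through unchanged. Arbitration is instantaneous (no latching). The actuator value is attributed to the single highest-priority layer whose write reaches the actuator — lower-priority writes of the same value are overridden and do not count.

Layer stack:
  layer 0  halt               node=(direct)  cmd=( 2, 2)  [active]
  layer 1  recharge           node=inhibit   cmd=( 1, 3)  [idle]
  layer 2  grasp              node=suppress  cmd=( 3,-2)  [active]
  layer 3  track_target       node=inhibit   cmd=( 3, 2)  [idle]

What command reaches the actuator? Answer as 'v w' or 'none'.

3 -2

layer 0 (halt) active — direct: (2, 2)
layer 1 (recharge) idle — unchanged: (2, 2)
layer 2 (grasp) active — suppresses: (3, -2)
layer 3 (track_target) idle — unchanged: (3, -2)
→ actuator (3, -2)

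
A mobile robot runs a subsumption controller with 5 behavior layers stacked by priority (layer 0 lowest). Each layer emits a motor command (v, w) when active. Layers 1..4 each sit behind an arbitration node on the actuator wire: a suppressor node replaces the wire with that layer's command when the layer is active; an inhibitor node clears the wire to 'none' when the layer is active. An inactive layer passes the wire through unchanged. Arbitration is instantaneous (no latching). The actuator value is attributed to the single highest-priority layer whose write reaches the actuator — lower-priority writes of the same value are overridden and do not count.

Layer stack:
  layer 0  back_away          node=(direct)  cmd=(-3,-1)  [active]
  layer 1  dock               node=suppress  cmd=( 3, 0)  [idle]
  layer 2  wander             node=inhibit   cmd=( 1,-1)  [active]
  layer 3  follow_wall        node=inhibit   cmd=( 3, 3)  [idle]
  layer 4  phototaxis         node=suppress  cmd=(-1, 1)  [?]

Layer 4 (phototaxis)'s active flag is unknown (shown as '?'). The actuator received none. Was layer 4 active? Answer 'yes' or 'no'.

If layer 4 is active=yes:
  actuator would be (-1, 1)
If layer 4 is active=no:
  actuator would be none
Observed none, so layer 4 was idle.

no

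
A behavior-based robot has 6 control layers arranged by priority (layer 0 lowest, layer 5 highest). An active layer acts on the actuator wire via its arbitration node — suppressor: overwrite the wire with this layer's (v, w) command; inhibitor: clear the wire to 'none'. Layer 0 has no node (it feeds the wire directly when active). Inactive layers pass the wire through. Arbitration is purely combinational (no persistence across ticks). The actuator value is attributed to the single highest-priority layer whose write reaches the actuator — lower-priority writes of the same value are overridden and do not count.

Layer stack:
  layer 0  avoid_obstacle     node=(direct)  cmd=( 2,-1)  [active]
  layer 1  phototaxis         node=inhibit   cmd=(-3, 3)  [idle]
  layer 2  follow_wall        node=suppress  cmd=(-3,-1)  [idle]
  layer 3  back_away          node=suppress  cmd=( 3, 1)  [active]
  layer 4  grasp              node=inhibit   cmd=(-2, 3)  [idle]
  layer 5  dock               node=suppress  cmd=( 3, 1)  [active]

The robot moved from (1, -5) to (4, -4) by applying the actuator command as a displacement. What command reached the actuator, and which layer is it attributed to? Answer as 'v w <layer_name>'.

displacement = (4, -4) − (1, -5) = (3, 1)
[0] avoid_obstacle on; wire := (2, -1)
[1] phototaxis off; pass (2, -1)
[2] follow_wall off; pass (2, -1)
[3] back_away on (suppress); wire := (3, 1)
[4] grasp off; pass (3, 1)
[5] dock on (suppress); wire := (3, 1)
output (3, 1) — from layer 5 (dock)

3 1 dock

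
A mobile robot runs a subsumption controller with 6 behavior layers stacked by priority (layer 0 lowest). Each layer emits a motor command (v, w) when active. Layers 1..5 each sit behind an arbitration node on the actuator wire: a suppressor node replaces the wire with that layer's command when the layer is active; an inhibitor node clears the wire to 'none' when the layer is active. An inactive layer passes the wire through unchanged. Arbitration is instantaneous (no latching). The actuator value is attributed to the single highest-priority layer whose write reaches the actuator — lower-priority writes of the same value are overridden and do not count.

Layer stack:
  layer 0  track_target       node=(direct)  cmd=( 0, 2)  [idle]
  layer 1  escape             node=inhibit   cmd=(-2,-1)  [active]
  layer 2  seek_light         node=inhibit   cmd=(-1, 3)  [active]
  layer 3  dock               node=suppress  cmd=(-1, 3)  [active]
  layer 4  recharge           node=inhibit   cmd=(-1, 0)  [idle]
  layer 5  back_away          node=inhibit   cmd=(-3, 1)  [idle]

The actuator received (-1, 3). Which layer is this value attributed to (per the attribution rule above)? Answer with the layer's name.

L0 track_target: idle → wire = none
L1 escape: active, inhibitor → wire = none
L2 seek_light: active, inhibitor → wire = none
L3 dock: active, suppressor → wire = (-1, 3)
L4 recharge: idle → wire stays (-1, 3)
L5 back_away: idle → wire stays (-1, 3)
actuator = (-1, 3)
last writer: layer 3 = dock

dock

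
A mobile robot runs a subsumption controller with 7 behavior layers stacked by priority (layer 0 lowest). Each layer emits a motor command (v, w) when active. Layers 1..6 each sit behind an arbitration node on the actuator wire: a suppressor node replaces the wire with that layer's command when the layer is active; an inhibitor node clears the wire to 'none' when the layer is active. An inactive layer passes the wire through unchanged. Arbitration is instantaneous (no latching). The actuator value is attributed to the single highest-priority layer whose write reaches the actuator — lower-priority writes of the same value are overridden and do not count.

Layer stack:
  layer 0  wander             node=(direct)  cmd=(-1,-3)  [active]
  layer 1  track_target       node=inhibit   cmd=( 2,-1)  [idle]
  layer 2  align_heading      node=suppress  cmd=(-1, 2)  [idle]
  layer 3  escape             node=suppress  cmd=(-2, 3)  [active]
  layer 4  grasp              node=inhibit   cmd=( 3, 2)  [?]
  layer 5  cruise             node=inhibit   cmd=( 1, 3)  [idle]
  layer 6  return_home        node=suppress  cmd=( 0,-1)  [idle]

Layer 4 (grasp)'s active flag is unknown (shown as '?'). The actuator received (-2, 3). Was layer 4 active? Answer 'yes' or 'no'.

no

If layer 4 is active=yes:
  actuator would be none
If layer 4 is active=no:
  actuator would be (-2, 3)
Observed (-2, 3), so layer 4 was idle.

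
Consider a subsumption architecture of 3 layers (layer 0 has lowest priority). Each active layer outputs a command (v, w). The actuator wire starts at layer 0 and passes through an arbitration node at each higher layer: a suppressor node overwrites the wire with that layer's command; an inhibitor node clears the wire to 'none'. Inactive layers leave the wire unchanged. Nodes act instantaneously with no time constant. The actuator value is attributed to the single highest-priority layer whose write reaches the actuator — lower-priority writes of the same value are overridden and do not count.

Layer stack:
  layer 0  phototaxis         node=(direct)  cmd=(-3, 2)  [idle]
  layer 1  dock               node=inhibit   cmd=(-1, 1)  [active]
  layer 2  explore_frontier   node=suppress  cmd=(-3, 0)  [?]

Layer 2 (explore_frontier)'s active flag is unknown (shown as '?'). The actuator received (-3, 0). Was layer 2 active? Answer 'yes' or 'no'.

yes

If layer 2 is active=yes:
  actuator would be (-3, 0)
If layer 2 is active=no:
  actuator would be none
Observed (-3, 0), so layer 2 was active.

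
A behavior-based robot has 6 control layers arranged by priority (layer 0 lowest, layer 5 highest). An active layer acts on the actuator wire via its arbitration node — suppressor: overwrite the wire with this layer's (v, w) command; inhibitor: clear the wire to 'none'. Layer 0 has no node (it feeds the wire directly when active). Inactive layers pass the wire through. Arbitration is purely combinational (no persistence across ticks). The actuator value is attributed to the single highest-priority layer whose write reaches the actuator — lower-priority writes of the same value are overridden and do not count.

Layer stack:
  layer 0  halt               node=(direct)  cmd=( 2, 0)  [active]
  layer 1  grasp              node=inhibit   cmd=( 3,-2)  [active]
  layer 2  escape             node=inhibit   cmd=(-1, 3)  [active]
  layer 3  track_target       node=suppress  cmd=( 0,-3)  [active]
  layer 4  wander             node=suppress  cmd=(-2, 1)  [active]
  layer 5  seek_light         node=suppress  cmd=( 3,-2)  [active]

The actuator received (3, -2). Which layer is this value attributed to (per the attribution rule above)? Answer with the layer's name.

L0 halt: active, feeds wire = (2, 0)
L1 grasp: active, inhibitor → wire = none
L2 escape: active, inhibitor → wire = none
L3 track_target: active, suppressor → wire = (0, -3)
L4 wander: active, suppressor → wire = (-2, 1)
L5 seek_light: active, suppressor → wire = (3, -2)
actuator = (3, -2)
last writer: layer 5 = seek_light

seek_light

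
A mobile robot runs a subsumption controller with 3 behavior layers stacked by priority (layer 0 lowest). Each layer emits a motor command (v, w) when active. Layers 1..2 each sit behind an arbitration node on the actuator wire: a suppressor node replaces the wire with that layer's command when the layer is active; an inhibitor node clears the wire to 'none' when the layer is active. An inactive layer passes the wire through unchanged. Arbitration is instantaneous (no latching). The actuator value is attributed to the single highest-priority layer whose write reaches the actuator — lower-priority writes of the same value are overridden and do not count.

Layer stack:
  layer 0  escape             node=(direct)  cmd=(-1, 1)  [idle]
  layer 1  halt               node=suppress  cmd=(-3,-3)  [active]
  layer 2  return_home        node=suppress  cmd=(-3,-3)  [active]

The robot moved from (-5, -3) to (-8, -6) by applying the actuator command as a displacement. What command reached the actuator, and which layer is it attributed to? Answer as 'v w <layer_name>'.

displacement = (-8, -6) − (-5, -3) = (-3, -3)
[0] escape off; wire := none
[1] halt on (suppress); wire := (-3, -3)
[2] return_home on (suppress); wire := (-3, -3)
output (-3, -3) — from layer 2 (return_home)

-3 -3 return_home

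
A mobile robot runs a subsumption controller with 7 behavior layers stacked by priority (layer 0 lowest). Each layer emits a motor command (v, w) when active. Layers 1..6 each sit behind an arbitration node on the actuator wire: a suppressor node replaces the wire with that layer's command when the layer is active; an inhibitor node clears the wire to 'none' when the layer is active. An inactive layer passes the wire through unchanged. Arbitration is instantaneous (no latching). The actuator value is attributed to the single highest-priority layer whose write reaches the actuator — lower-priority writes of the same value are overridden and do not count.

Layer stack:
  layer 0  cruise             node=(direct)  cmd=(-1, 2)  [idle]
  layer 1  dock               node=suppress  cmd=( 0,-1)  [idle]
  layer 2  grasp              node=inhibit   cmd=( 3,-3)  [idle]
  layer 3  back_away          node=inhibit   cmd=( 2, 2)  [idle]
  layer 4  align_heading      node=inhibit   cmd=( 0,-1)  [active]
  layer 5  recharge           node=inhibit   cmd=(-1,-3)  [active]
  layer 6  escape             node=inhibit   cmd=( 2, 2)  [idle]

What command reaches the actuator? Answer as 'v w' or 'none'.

L0 cruise: idle → wire = none
L1 dock: idle → wire stays none
L2 grasp: idle → wire stays none
L3 back_away: idle → wire stays none
L4 align_heading: active, inhibitor → wire = none
L5 recharge: active, inhibitor → wire = none
L6 escape: idle → wire stays none
actuator = none

none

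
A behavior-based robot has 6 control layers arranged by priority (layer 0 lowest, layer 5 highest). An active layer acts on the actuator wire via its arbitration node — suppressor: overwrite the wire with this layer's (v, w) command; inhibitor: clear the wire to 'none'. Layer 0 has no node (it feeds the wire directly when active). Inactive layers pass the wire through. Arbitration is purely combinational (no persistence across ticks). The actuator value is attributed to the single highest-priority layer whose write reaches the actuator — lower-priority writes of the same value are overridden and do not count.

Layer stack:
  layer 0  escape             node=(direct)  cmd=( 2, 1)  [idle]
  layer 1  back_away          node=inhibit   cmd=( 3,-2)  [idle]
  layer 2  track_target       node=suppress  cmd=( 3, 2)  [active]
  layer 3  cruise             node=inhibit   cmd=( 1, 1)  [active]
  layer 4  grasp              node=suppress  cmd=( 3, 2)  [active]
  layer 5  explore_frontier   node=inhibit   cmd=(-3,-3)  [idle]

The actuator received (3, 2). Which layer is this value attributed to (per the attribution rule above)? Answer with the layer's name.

grasp

layer 0 (escape) idle — none
layer 1 (back_away) idle — unchanged: none
layer 2 (track_target) active — suppresses: (3, 2)
layer 3 (cruise) active — inhibits: none
layer 4 (grasp) active — suppresses: (3, 2)
layer 5 (explore_frontier) idle — unchanged: (3, 2)
→ actuator (3, 2)
last writer: layer 4 = grasp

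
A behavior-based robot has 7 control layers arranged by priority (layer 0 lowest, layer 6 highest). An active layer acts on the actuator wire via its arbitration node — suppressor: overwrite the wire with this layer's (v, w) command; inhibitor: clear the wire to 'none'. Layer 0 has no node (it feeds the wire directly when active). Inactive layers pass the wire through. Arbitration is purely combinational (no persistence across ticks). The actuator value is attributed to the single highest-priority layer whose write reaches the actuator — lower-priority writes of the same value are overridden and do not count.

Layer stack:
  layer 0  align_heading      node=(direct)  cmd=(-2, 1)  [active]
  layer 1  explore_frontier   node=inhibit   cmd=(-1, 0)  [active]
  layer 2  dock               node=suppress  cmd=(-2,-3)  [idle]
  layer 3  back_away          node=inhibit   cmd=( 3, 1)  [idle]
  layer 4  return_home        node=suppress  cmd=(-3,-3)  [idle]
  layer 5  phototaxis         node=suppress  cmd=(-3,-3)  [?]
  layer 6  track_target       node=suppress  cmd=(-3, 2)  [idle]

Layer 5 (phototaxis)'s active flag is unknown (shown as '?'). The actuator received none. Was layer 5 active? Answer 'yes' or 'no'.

no

If layer 5 is active=yes:
  actuator would be (-3, -3)
If layer 5 is active=no:
  actuator would be none
Observed none, so layer 5 was idle.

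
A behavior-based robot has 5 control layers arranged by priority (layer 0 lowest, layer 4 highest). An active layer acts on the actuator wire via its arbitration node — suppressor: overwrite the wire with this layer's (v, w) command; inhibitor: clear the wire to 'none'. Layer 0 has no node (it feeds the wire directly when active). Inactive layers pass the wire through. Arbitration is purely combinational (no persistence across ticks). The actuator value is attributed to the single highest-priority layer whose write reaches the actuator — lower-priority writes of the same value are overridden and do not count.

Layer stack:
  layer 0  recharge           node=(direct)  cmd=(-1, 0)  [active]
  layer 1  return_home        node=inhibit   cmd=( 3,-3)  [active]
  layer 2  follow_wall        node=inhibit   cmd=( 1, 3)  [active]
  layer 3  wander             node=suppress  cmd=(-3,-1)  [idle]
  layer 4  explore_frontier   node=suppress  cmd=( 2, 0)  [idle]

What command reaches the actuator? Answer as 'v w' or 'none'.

layer 0 (recharge) active — direct: (-1, 0)
layer 1 (return_home) active — inhibits: none
layer 2 (follow_wall) active — inhibits: none
layer 3 (wander) idle — unchanged: none
layer 4 (explore_frontier) idle — unchanged: none
→ actuator none

none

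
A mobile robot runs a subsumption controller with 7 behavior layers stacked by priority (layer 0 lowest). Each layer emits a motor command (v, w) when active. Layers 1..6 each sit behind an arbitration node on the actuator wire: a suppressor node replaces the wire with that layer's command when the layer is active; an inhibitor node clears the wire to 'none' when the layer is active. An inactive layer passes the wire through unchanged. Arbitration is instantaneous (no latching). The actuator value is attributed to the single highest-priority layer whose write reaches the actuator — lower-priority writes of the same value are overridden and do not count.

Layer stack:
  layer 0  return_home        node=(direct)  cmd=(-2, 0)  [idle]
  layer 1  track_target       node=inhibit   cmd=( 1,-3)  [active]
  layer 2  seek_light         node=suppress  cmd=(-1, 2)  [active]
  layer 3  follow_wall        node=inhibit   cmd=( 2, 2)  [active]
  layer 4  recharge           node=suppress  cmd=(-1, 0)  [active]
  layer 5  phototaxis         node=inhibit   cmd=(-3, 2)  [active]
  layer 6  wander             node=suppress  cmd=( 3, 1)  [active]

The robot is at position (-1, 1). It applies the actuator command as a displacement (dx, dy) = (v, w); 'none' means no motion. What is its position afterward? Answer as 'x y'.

2 2

[0] return_home off; wire := none
[1] track_target on (inhibit); wire := none
[2] seek_light on (suppress); wire := (-1, 2)
[3] follow_wall on (inhibit); wire := none
[4] recharge on (suppress); wire := (-1, 0)
[5] phototaxis on (inhibit); wire := none
[6] wander on (suppress); wire := (3, 1)
output (3, 1)
position: (-1, 1) + (3, 1) = (2, 2)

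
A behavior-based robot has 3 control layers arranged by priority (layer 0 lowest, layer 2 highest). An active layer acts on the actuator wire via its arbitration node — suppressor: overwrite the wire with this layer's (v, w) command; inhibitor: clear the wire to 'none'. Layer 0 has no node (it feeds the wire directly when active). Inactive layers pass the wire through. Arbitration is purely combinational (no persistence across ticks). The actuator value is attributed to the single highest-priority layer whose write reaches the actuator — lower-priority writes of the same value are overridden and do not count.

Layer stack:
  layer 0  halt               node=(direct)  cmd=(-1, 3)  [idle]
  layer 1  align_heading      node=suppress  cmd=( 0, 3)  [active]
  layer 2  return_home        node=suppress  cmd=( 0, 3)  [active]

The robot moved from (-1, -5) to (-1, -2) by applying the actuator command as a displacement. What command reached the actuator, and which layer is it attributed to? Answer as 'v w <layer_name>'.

displacement = (-1, -2) − (-1, -5) = (0, 3)
layer 0 (halt) idle — none
layer 1 (align_heading) active — suppresses: (0, 3)
layer 2 (return_home) active — suppresses: (0, 3)
→ actuator (0, 3) — from layer 2 (return_home)

0 3 return_home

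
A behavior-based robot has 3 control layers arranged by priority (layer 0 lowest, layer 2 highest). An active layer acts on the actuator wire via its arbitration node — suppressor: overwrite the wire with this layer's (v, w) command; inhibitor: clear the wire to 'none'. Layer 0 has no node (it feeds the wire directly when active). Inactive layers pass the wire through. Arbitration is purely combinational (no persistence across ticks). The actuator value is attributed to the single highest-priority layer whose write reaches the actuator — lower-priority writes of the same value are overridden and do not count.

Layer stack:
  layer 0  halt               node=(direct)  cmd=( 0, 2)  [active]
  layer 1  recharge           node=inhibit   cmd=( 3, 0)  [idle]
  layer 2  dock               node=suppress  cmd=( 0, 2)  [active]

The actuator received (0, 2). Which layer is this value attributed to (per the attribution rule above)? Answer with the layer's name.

[0] halt on; wire := (0, 2)
[1] recharge off; pass (0, 2)
[2] dock on (suppress); wire := (0, 2)
output (0, 2)
last writer: layer 2 = dock

dock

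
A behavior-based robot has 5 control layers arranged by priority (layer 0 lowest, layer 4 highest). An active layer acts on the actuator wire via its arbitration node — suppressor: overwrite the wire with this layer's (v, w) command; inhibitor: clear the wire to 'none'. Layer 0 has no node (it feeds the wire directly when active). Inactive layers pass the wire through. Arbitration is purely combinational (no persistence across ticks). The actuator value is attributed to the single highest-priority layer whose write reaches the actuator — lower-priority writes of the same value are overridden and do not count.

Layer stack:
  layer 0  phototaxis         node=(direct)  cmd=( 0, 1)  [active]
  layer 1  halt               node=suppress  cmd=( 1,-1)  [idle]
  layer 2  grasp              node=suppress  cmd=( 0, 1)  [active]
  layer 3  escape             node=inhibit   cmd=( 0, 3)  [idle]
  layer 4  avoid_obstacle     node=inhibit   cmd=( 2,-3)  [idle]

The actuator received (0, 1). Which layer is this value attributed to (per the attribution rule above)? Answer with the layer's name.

[0] phototaxis on; wire := (0, 1)
[1] halt off; pass (0, 1)
[2] grasp on (suppress); wire := (0, 1)
[3] escape off; pass (0, 1)
[4] avoid_obstacle off; pass (0, 1)
output (0, 1)
last writer: layer 2 = grasp

grasp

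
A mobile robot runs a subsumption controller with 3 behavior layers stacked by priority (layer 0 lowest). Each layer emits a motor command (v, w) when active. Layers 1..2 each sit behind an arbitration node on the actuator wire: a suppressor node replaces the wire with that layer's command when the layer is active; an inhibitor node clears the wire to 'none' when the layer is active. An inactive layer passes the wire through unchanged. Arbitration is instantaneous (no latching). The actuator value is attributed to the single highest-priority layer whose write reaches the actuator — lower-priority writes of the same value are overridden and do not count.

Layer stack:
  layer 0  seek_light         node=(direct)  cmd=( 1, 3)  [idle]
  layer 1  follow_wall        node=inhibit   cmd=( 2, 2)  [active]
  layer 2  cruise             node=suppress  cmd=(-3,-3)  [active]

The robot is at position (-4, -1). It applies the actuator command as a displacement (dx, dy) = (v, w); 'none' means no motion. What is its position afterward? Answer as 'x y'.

L0 seek_light: idle → wire = none
L1 follow_wall: active, inhibitor → wire = none
L2 cruise: active, suppressor → wire = (-3, -3)
actuator = (-3, -3)
position: (-4, -1) + (-3, -3) = (-7, -4)

-7 -4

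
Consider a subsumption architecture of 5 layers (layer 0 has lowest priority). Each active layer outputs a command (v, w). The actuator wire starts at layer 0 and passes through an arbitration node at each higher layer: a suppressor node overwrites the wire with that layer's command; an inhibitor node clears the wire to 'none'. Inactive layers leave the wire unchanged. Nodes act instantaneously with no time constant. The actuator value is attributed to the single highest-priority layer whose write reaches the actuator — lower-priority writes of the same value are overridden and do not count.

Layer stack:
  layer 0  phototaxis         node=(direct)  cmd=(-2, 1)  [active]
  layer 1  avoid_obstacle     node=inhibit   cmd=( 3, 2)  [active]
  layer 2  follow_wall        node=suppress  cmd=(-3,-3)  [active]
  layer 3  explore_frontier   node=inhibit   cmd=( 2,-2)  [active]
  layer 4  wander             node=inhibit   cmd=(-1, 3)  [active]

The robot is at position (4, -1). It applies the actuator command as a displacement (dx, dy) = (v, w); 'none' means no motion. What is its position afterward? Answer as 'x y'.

[0] phototaxis on; wire := (-2, 1)
[1] avoid_obstacle on (inhibit); wire := none
[2] follow_wall on (suppress); wire := (-3, -3)
[3] explore_frontier on (inhibit); wire := none
[4] wander on (inhibit); wire := none
output none
position: (4, -1) + none = (4, -1)

4 -1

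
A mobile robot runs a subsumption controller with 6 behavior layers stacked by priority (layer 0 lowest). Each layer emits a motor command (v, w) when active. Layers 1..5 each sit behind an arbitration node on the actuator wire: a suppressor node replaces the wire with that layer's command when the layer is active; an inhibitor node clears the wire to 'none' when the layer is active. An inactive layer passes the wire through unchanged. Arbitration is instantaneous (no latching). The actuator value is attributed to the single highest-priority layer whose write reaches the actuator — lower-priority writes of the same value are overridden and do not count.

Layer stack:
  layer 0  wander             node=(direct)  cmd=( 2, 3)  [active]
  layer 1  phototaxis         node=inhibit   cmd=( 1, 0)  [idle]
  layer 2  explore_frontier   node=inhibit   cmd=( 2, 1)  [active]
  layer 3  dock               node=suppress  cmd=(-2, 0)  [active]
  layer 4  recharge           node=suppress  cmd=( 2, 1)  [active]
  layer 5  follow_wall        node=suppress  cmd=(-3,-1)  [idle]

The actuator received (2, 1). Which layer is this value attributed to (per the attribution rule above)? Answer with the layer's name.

[0] wander on; wire := (2, 3)
[1] phototaxis off; pass (2, 3)
[2] explore_frontier on (inhibit); wire := none
[3] dock on (suppress); wire := (-2, 0)
[4] recharge on (suppress); wire := (2, 1)
[5] follow_wall off; pass (2, 1)
output (2, 1)
last writer: layer 4 = recharge

recharge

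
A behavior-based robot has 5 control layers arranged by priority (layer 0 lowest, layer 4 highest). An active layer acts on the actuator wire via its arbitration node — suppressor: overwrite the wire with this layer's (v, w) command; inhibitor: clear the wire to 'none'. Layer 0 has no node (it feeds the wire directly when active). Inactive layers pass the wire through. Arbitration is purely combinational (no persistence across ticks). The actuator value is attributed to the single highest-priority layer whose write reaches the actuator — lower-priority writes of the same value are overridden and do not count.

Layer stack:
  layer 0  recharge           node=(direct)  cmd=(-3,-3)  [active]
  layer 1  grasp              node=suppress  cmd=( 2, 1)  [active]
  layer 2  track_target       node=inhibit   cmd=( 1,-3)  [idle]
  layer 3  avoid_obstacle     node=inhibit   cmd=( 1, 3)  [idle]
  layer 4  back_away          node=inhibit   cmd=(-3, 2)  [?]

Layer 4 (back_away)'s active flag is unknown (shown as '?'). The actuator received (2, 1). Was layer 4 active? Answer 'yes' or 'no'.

no

If layer 4 is active=yes:
  actuator would be none
If layer 4 is active=no:
  actuator would be (2, 1)
Observed (2, 1), so layer 4 was idle.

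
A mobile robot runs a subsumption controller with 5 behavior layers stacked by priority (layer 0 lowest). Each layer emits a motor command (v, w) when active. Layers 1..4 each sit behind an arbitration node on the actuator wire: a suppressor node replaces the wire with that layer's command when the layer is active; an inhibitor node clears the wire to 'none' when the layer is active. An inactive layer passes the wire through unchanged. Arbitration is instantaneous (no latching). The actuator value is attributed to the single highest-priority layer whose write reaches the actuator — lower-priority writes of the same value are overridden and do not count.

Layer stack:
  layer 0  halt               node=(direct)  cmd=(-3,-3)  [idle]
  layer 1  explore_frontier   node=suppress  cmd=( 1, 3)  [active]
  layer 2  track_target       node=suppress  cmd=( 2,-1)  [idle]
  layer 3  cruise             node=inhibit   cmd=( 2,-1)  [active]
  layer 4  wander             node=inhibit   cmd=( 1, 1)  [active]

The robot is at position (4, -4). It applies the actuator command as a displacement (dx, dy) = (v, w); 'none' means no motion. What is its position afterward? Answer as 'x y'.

layer 0 (halt) idle — none
layer 1 (explore_frontier) active — suppresses: (1, 3)
layer 2 (track_target) idle — unchanged: (1, 3)
layer 3 (cruise) active — inhibits: none
layer 4 (wander) active — inhibits: none
→ actuator none
position: (4, -4) + none = (4, -4)

4 -4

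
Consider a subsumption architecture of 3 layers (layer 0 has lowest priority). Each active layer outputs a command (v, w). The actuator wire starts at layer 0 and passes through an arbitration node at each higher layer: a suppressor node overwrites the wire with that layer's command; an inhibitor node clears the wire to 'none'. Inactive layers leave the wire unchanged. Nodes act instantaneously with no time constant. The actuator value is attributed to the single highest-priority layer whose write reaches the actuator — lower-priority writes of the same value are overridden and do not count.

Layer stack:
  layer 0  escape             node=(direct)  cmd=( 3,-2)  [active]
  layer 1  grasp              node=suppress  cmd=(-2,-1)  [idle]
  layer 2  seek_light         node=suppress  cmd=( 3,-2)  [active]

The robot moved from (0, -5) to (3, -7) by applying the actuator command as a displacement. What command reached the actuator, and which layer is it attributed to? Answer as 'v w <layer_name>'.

3 -2 seek_light

displacement = (3, -7) − (0, -5) = (3, -2)
layer 0 (escape) active — direct: (3, -2)
layer 1 (grasp) idle — unchanged: (3, -2)
layer 2 (seek_light) active — suppresses: (3, -2)
→ actuator (3, -2) — from layer 2 (seek_light)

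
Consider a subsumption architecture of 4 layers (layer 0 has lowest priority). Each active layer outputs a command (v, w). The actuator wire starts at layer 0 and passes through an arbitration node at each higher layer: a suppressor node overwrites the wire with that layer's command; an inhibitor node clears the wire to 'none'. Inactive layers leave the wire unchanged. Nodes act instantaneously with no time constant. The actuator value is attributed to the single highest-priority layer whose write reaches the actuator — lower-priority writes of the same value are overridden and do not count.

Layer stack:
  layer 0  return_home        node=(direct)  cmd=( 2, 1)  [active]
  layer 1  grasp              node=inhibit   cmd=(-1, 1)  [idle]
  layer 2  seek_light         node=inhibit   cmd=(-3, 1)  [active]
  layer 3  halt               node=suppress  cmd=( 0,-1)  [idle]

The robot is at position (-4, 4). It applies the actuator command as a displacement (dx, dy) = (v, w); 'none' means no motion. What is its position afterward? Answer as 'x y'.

L0 return_home: active, feeds wire = (2, 1)
L1 grasp: idle → wire stays (2, 1)
L2 seek_light: active, inhibitor → wire = none
L3 halt: idle → wire stays none
actuator = none
position: (-4, 4) + none = (-4, 4)

-4 4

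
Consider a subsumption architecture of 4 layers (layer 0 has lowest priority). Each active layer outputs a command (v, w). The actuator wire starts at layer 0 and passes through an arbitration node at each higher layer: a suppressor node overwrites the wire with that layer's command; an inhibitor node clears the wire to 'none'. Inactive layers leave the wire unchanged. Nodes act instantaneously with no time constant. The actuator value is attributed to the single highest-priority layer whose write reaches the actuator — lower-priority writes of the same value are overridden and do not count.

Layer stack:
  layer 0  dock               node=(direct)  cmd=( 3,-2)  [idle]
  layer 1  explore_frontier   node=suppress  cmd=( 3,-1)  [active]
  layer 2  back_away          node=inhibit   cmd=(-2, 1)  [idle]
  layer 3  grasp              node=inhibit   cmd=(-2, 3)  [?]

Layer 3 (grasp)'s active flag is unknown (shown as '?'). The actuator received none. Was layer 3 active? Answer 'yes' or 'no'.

If layer 3 is active=yes:
  actuator would be none
If layer 3 is active=no:
  actuator would be (3, -1)
Observed none, so layer 3 was active.

yes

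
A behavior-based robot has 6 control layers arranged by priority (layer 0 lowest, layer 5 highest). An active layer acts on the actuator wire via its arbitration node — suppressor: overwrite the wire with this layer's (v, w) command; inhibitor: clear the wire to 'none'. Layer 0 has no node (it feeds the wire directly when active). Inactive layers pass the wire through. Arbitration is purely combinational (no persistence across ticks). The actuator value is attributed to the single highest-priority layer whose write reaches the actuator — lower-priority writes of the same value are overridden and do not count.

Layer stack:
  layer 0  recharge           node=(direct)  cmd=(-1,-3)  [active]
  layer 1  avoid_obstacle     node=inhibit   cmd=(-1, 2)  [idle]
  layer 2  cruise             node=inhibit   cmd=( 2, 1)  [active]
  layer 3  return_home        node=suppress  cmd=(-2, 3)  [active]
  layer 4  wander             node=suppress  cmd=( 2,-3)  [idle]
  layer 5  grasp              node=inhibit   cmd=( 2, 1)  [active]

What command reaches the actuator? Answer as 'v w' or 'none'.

none

layer 0 (recharge) active — direct: (-1, -3)
layer 1 (avoid_obstacle) idle — unchanged: (-1, -3)
layer 2 (cruise) active — inhibits: none
layer 3 (return_home) active — suppresses: (-2, 3)
layer 4 (wander) idle — unchanged: (-2, 3)
layer 5 (grasp) active — inhibits: none
→ actuator none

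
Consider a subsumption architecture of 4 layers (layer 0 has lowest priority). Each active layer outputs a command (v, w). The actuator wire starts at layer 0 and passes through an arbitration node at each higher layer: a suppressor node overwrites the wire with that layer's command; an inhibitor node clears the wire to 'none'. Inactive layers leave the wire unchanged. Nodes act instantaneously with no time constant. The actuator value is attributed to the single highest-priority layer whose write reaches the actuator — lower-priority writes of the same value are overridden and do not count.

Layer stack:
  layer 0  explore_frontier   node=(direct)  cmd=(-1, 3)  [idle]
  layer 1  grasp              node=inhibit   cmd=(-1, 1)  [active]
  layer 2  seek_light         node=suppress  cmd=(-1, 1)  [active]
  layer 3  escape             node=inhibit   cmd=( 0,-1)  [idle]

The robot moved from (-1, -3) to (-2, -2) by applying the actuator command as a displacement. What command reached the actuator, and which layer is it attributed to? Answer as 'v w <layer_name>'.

-1 1 seek_light

displacement = (-2, -2) − (-1, -3) = (-1, 1)
layer 0 (explore_frontier) idle — none
layer 1 (grasp) active — inhibits: none
layer 2 (seek_light) active — suppresses: (-1, 1)
layer 3 (escape) idle — unchanged: (-1, 1)
→ actuator (-1, 1) — from layer 2 (seek_light)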